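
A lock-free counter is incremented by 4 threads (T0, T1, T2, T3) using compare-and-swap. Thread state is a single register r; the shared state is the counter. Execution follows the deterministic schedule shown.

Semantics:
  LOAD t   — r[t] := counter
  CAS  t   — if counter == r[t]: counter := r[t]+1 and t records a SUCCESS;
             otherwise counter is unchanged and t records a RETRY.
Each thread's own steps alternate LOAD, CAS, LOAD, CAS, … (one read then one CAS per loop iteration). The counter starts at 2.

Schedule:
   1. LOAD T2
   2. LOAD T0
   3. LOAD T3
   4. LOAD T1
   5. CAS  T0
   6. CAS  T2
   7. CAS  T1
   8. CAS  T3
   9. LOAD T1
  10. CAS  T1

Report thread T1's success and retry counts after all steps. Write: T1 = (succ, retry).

1. LOAD T2 → mem=2 r[T2]=2 [LOAD]
2. LOAD T0 → mem=2 r[T0]=2 [LOAD]
3. LOAD T3 → mem=2 r[T3]=2 [LOAD]
4. LOAD T1 → mem=2 r[T1]=2 [LOAD]
5. CAS T0 → mem=3 r[T0]=2 [OK]
6. CAS T2 → mem=3 r[T2]=2 [RETRY]
7. CAS T1 → mem=3 r[T1]=2 [RETRY]
8. CAS T3 → mem=3 r[T3]=2 [RETRY]
9. LOAD T1 → mem=3 r[T1]=3 [LOAD]
10. CAS T1 → mem=4 r[T1]=3 [OK]

T1 = (1, 1)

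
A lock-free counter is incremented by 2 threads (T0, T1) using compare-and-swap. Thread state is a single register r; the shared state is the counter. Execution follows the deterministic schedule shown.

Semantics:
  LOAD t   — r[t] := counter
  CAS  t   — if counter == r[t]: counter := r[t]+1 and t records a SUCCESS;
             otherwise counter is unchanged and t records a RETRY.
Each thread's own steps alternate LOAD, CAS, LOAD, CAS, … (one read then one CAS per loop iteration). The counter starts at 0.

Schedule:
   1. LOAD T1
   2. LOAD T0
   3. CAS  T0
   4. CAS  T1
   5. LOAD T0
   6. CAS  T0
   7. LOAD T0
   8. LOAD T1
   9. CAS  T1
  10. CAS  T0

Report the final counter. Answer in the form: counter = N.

counter = 3

step 1: T1 LOAD ⇒ load; ctr=0 reg=0
step 2: T0 LOAD ⇒ load; ctr=0 reg=0
step 3: T0 CAS ⇒ ok; ctr=1 reg=0
step 4: T1 CAS ⇒ retry; ctr=1 reg=0
step 5: T0 LOAD ⇒ load; ctr=1 reg=1
step 6: T0 CAS ⇒ ok; ctr=2 reg=1
step 7: T0 LOAD ⇒ load; ctr=2 reg=2
step 8: T1 LOAD ⇒ load; ctr=2 reg=2
step 9: T1 CAS ⇒ ok; ctr=3 reg=2
step 10: T0 CAS ⇒ retry; ctr=3 reg=2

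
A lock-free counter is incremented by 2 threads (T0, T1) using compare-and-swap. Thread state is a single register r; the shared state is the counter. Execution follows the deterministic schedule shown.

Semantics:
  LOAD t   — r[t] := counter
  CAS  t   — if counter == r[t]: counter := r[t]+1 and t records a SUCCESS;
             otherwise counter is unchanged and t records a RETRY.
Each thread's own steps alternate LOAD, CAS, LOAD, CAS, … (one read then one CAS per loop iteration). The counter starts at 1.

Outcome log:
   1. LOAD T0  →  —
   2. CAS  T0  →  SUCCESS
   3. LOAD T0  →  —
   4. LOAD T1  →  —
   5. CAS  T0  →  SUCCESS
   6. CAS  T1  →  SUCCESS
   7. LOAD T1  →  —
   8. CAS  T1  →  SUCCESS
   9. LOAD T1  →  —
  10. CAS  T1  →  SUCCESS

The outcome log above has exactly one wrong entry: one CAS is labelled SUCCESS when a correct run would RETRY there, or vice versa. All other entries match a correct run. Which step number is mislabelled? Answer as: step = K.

step = 6

Re-executing:
T0 LOAD — after: cnt=1, r=1 — load
T0 CAS — after: cnt=2, r=1 — ok
T0 LOAD — after: cnt=2, r=2 — load
T1 LOAD — after: cnt=2, r=2 — load
T0 CAS — after: cnt=3, r=2 — ok
T1 CAS — after: cnt=3, r=2 — retry
T1 LOAD — after: cnt=3, r=3 — load
T1 CAS — after: cnt=4, r=3 — ok
T1 LOAD — after: cnt=4, r=4 — load
T1 CAS — after: cnt=5, r=4 — ok
Mismatch at 6.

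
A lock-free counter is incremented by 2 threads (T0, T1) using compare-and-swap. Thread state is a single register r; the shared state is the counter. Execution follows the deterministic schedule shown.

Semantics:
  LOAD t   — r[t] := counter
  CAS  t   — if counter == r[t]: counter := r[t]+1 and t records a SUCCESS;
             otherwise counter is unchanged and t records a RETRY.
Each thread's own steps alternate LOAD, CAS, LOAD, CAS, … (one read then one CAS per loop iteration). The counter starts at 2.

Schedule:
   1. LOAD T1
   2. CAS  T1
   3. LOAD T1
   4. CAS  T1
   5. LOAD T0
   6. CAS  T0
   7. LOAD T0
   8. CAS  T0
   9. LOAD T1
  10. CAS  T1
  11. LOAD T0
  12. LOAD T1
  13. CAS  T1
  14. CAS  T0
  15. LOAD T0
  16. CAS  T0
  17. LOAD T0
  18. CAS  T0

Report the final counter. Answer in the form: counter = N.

#1 T1 reads 2
#2 T1 CAS(2→3) writes; counter now 3
#3 T1 reads 3
#4 T1 CAS(3→4) writes; counter now 4
#5 T0 reads 4
#6 T0 CAS(4→5) writes; counter now 5
#7 T0 reads 5
#8 T0 CAS(5→6) writes; counter now 6
#9 T1 reads 6
#10 T1 CAS(6→7) writes; counter now 7
#11 T0 reads 7
#12 T1 reads 7
#13 T1 CAS(7→8) writes; counter now 8
#14 T0 CAS(7→8) fails; counter now 8
#15 T0 reads 8
#16 T0 CAS(8→9) writes; counter now 9
#17 T0 reads 9
#18 T0 CAS(9→10) writes; counter now 10

counter = 10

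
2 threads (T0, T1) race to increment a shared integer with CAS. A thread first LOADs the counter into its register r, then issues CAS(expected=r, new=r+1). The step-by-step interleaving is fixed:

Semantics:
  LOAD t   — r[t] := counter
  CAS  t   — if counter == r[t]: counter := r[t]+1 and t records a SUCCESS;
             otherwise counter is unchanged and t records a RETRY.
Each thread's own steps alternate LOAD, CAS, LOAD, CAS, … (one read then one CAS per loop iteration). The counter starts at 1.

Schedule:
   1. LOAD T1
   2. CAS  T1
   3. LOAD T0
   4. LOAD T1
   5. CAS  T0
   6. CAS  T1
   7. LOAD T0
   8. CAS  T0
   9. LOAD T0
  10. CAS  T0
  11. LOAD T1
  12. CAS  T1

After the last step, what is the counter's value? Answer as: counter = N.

[1] T1.load  rd  (counter 1, T1.r 1)
[2] T1.cas  hit  (counter 2, T1.r 1)
[3] T0.load  rd  (counter 2, T0.r 2)
[4] T1.load  rd  (counter 2, T1.r 2)
[5] T0.cas  hit  (counter 3, T0.r 2)
[6] T1.cas  miss  (counter 3, T1.r 2)
[7] T0.load  rd  (counter 3, T0.r 3)
[8] T0.cas  hit  (counter 4, T0.r 3)
[9] T0.load  rd  (counter 4, T0.r 4)
[10] T0.cas  hit  (counter 5, T0.r 4)
[11] T1.load  rd  (counter 5, T1.r 5)
[12] T1.cas  hit  (counter 6, T1.r 5)

counter = 6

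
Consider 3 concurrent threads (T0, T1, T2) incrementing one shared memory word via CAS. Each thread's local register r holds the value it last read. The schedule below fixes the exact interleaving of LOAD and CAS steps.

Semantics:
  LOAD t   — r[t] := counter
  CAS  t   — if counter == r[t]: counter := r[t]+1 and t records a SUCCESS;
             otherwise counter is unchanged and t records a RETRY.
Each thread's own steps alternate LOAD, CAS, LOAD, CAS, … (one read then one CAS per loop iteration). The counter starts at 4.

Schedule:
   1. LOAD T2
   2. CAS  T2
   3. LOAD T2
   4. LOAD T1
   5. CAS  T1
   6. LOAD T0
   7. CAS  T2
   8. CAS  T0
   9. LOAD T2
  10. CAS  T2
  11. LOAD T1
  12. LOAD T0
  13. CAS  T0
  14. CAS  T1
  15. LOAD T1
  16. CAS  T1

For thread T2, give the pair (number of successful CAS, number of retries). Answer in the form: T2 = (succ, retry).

#1 T2 reads 4
#2 T2 CAS(4→5) writes; counter now 5
#3 T2 reads 5
#4 T1 reads 5
#5 T1 CAS(5→6) writes; counter now 6
#6 T0 reads 6
#7 T2 CAS(5→6) fails; counter now 6
#8 T0 CAS(6→7) writes; counter now 7
#9 T2 reads 7
#10 T2 CAS(7→8) writes; counter now 8
#11 T1 reads 8
#12 T0 reads 8
#13 T0 CAS(8→9) writes; counter now 9
#14 T1 CAS(8→9) fails; counter now 9
#15 T1 reads 9
#16 T1 CAS(9→10) writes; counter now 10

T2 = (2, 1)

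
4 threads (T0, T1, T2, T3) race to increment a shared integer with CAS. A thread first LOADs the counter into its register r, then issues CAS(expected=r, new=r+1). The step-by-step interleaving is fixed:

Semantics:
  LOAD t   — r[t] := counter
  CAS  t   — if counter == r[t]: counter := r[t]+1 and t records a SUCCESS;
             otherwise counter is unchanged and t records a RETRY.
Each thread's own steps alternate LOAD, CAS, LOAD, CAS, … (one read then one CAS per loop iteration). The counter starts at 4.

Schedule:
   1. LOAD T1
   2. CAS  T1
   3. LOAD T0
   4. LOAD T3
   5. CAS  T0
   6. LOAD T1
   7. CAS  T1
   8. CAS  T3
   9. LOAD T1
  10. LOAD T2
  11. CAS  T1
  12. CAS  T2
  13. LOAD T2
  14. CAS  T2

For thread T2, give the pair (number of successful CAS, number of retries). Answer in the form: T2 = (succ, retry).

T1 LOAD — after: cnt=4, r=4 — load
T1 CAS — after: cnt=5, r=4 — ok
T0 LOAD — after: cnt=5, r=5 — load
T3 LOAD — after: cnt=5, r=5 — load
T0 CAS — after: cnt=6, r=5 — ok
T1 LOAD — after: cnt=6, r=6 — load
T1 CAS — after: cnt=7, r=6 — ok
T3 CAS — after: cnt=7, r=5 — retry
T1 LOAD — after: cnt=7, r=7 — load
T2 LOAD — after: cnt=7, r=7 — load
T1 CAS — after: cnt=8, r=7 — ok
T2 CAS — after: cnt=8, r=7 — retry
T2 LOAD — after: cnt=8, r=8 — load
T2 CAS — after: cnt=9, r=8 — ok

T2 = (1, 1)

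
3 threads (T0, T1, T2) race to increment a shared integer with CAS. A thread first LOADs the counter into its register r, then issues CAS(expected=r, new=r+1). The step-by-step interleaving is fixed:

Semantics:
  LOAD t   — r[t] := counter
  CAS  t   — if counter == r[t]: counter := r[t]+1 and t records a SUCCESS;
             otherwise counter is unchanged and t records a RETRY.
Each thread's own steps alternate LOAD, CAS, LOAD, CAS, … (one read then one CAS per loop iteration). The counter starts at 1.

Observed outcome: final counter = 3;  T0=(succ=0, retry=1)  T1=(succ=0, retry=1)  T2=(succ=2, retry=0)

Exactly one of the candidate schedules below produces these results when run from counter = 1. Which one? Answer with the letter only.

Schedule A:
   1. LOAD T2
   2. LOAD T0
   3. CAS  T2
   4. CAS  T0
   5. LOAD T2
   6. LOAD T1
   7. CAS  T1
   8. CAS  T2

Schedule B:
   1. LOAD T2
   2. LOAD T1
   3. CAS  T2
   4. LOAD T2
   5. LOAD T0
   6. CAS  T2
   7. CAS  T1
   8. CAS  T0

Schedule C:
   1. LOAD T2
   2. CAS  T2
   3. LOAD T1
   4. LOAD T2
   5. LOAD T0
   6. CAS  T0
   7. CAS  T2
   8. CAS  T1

B

Tracing schedule B:
   1) LOAD T2:  M=1  r_T2=1
   2) LOAD T1:  M=1  r_T1=1
   3) CAS  T2:  M=2  r_T2=1 ✓
   4) LOAD T2:  M=2  r_T2=2
   5) LOAD T0:  M=2  r_T0=2
   6) CAS  T2:  M=3  r_T2=2 ✓
   7) CAS  T1:  M=3  r_T1=1 ✗
   8) CAS  T0:  M=3  r_T0=2 ✗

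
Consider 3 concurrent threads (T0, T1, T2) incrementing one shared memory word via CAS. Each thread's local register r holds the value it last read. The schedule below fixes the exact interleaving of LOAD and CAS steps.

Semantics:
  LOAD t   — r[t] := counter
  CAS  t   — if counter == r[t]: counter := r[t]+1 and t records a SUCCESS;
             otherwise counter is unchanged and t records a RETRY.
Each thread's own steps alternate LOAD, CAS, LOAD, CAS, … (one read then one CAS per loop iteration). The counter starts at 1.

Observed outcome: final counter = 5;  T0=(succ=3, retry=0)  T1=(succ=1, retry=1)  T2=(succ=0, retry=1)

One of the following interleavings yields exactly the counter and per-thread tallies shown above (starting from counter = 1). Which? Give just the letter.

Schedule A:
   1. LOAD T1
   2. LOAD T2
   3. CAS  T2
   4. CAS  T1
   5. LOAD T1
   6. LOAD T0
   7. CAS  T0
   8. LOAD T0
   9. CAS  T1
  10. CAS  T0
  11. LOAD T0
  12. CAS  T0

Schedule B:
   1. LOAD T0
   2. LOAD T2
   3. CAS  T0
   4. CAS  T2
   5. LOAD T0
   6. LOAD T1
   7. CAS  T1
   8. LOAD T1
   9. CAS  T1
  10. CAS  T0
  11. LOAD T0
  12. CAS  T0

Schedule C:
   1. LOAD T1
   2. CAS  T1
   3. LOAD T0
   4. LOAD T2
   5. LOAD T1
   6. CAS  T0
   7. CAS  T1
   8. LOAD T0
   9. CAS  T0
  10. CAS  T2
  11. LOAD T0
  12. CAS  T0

C

Simulating candidate C:
T1 LOAD — after: cnt=1, r=1 — load
T1 CAS — after: cnt=2, r=1 — ok
T0 LOAD — after: cnt=2, r=2 — load
T2 LOAD — after: cnt=2, r=2 — load
T1 LOAD — after: cnt=2, r=2 — load
T0 CAS — after: cnt=3, r=2 — ok
T1 CAS — after: cnt=3, r=2 — retry
T0 LOAD — after: cnt=3, r=3 — load
T0 CAS — after: cnt=4, r=3 — ok
T2 CAS — after: cnt=4, r=2 — retry
T0 LOAD — after: cnt=4, r=4 — load
T0 CAS — after: cnt=5, r=4 — ok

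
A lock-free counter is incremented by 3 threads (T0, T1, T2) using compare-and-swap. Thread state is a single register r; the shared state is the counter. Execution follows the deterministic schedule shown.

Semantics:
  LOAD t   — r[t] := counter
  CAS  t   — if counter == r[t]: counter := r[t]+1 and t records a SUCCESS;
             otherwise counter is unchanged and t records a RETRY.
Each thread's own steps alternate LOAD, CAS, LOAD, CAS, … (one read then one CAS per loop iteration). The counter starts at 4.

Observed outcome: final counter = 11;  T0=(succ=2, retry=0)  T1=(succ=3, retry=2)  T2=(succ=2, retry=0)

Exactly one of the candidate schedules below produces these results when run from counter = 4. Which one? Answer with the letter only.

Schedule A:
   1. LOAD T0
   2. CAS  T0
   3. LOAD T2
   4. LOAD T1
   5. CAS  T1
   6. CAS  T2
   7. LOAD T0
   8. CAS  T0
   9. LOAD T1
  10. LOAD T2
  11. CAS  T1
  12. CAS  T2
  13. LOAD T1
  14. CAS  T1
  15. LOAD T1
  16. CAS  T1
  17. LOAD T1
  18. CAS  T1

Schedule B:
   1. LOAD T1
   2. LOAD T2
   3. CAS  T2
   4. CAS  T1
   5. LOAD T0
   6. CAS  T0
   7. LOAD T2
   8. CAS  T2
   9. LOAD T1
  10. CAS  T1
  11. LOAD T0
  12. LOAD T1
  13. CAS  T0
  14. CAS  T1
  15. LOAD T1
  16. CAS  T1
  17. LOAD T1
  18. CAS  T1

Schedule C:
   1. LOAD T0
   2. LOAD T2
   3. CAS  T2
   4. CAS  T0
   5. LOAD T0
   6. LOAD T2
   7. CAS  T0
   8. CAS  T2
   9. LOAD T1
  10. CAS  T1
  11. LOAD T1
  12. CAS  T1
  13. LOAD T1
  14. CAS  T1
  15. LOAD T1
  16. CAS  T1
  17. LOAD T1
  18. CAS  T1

Tracing schedule B:
T1 LOAD — after: cnt=4, r=4 — load
T2 LOAD — after: cnt=4, r=4 — load
T2 CAS — after: cnt=5, r=4 — ok
T1 CAS — after: cnt=5, r=4 — retry
T0 LOAD — after: cnt=5, r=5 — load
T0 CAS — after: cnt=6, r=5 — ok
T2 LOAD — after: cnt=6, r=6 — load
T2 CAS — after: cnt=7, r=6 — ok
T1 LOAD — after: cnt=7, r=7 — load
T1 CAS — after: cnt=8, r=7 — ok
T0 LOAD — after: cnt=8, r=8 — load
T1 LOAD — after: cnt=8, r=8 — load
T0 CAS — after: cnt=9, r=8 — ok
T1 CAS — after: cnt=9, r=8 — retry
T1 LOAD — after: cnt=9, r=9 — load
T1 CAS — after: cnt=10, r=9 — ok
T1 LOAD — after: cnt=10, r=10 — load
T1 CAS — after: cnt=11, r=10 — ok

B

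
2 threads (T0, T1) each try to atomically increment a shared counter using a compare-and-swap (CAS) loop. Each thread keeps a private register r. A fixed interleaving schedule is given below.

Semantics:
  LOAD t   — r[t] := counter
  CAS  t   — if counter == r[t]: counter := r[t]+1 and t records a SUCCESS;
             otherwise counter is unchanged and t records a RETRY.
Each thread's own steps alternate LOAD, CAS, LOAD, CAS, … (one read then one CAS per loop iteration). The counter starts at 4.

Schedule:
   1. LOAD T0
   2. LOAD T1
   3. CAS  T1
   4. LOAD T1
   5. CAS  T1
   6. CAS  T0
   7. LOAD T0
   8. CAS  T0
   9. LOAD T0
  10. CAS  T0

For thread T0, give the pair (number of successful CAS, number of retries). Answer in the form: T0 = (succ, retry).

   1) LOAD T0:  M=4  r_T0=4
   2) LOAD T1:  M=4  r_T1=4
   3) CAS  T1:  M=5  r_T1=4 ✓
   4) LOAD T1:  M=5  r_T1=5
   5) CAS  T1:  M=6  r_T1=5 ✓
   6) CAS  T0:  M=6  r_T0=4 ✗
   7) LOAD T0:  M=6  r_T0=6
   8) CAS  T0:  M=7  r_T0=6 ✓
   9) LOAD T0:  M=7  r_T0=7
  10) CAS  T0:  M=8  r_T0=7 ✓

T0 = (2, 1)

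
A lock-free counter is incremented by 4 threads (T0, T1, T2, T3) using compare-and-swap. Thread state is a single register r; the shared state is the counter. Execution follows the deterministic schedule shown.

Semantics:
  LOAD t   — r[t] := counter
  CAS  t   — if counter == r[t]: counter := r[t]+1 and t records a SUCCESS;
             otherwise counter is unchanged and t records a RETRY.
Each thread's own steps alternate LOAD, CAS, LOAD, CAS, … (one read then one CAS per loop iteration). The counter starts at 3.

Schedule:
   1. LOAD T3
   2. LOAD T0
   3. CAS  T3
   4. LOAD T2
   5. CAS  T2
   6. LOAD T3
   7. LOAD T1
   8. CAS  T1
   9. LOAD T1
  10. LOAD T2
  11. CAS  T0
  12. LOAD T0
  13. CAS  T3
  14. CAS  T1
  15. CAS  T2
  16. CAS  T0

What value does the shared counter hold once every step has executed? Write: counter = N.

#1 T3 reads 3
#2 T0 reads 3
#3 T3 CAS(3→4) writes; counter now 4
#4 T2 reads 4
#5 T2 CAS(4→5) writes; counter now 5
#6 T3 reads 5
#7 T1 reads 5
#8 T1 CAS(5→6) writes; counter now 6
#9 T1 reads 6
#10 T2 reads 6
#11 T0 CAS(3→4) fails; counter now 6
#12 T0 reads 6
#13 T3 CAS(5→6) fails; counter now 6
#14 T1 CAS(6→7) writes; counter now 7
#15 T2 CAS(6→7) fails; counter now 7
#16 T0 CAS(6→7) fails; counter now 7

counter = 7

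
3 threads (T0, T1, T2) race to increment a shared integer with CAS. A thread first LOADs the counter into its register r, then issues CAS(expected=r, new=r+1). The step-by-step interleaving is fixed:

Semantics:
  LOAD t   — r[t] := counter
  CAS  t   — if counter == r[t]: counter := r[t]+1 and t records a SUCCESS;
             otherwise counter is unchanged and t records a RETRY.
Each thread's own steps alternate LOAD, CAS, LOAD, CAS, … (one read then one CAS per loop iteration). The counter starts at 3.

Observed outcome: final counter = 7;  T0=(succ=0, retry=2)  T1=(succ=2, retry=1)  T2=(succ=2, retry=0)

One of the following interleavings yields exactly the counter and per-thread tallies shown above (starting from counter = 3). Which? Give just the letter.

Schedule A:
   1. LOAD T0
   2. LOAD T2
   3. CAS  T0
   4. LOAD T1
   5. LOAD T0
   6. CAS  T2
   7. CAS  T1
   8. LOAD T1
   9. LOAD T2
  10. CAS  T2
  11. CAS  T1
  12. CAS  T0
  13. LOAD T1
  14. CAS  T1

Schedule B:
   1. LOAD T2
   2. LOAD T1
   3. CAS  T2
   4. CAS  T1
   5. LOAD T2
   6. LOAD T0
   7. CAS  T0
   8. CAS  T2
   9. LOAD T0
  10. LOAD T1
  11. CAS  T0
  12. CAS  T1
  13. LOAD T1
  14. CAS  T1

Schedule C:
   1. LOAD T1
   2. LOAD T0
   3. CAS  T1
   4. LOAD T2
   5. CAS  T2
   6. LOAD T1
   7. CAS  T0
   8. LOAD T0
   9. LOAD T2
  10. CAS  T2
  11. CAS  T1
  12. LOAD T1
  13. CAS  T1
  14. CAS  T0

C

Simulating candidate C:
   1) LOAD T1:  M=3  r_T1=3
   2) LOAD T0:  M=3  r_T0=3
   3) CAS  T1:  M=4  r_T1=3 ✓
   4) LOAD T2:  M=4  r_T2=4
   5) CAS  T2:  M=5  r_T2=4 ✓
   6) LOAD T1:  M=5  r_T1=5
   7) CAS  T0:  M=5  r_T0=3 ✗
   8) LOAD T0:  M=5  r_T0=5
   9) LOAD T2:  M=5  r_T2=5
  10) CAS  T2:  M=6  r_T2=5 ✓
  11) CAS  T1:  M=6  r_T1=5 ✗
  12) LOAD T1:  M=6  r_T1=6
  13) CAS  T1:  M=7  r_T1=6 ✓
  14) CAS  T0:  M=7  r_T0=5 ✗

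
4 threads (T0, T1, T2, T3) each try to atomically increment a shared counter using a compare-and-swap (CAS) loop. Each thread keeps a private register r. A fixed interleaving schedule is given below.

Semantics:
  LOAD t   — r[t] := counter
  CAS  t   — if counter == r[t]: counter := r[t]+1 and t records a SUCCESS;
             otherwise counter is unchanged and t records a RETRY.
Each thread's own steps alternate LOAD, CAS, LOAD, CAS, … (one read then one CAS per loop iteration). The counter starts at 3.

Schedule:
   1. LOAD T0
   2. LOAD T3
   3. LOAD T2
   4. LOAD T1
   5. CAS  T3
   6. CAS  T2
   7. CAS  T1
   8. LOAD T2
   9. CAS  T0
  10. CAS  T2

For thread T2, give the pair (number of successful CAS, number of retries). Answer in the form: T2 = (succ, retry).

1. LOAD T0 → mem=3 r[T0]=3 [LOAD]
2. LOAD T3 → mem=3 r[T3]=3 [LOAD]
3. LOAD T2 → mem=3 r[T2]=3 [LOAD]
4. LOAD T1 → mem=3 r[T1]=3 [LOAD]
5. CAS T3 → mem=4 r[T3]=3 [OK]
6. CAS T2 → mem=4 r[T2]=3 [RETRY]
7. CAS T1 → mem=4 r[T1]=3 [RETRY]
8. LOAD T2 → mem=4 r[T2]=4 [LOAD]
9. CAS T0 → mem=4 r[T0]=3 [RETRY]
10. CAS T2 → mem=5 r[T2]=4 [OK]

T2 = (1, 1)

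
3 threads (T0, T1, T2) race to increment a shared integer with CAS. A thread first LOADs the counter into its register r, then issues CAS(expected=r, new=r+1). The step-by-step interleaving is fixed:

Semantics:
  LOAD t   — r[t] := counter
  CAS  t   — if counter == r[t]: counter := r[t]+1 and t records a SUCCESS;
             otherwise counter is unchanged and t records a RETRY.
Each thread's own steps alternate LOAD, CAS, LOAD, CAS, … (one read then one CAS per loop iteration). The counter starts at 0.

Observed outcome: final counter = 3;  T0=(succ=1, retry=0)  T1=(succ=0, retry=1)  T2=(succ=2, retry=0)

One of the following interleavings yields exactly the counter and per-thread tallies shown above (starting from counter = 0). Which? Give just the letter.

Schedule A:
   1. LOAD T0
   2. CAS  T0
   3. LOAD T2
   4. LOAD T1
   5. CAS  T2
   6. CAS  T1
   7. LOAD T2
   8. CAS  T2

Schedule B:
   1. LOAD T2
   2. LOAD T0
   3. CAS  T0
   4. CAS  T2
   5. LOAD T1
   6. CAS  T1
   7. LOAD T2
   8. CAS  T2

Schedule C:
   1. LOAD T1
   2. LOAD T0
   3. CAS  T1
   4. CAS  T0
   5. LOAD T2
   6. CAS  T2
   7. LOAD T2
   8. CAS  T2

A

Tracing schedule A:
[1] T0.load  rd  (counter 0, T0.r 0)
[2] T0.cas  hit  (counter 1, T0.r 0)
[3] T2.load  rd  (counter 1, T2.r 1)
[4] T1.load  rd  (counter 1, T1.r 1)
[5] T2.cas  hit  (counter 2, T2.r 1)
[6] T1.cas  miss  (counter 2, T1.r 1)
[7] T2.load  rd  (counter 2, T2.r 2)
[8] T2.cas  hit  (counter 3, T2.r 2)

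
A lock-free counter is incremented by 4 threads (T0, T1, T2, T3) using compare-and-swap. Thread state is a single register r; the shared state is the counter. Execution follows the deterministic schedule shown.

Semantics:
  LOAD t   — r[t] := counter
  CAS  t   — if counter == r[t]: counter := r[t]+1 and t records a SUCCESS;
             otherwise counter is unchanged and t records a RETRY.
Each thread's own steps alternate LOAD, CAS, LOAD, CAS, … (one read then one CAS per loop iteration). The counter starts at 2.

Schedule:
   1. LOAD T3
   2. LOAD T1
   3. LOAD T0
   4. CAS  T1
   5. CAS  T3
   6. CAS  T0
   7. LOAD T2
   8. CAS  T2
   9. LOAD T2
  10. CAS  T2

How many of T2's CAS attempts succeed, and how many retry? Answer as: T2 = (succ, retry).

T2 = (2, 0)

T3 LOAD — after: cnt=2, r=2 — load
T1 LOAD — after: cnt=2, r=2 — load
T0 LOAD — after: cnt=2, r=2 — load
T1 CAS — after: cnt=3, r=2 — ok
T3 CAS — after: cnt=3, r=2 — retry
T0 CAS — after: cnt=3, r=2 — retry
T2 LOAD — after: cnt=3, r=3 — load
T2 CAS — after: cnt=4, r=3 — ok
T2 LOAD — after: cnt=4, r=4 — load
T2 CAS — after: cnt=5, r=4 — ok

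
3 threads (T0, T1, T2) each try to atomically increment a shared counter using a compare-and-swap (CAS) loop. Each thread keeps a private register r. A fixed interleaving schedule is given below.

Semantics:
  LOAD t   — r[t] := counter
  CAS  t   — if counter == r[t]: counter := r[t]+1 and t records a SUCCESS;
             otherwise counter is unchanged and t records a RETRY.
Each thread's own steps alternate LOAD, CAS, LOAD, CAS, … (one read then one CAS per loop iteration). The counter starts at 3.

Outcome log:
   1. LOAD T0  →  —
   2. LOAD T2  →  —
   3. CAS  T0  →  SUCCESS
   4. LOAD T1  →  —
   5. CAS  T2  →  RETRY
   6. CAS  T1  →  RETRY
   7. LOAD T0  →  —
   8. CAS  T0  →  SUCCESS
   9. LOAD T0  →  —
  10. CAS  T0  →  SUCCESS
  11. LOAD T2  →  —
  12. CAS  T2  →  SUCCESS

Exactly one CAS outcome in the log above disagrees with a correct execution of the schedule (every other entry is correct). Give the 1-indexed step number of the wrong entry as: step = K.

step = 6

Correct run:
   1) LOAD T0:  M=3  r_T0=3
   2) LOAD T2:  M=3  r_T2=3
   3) CAS  T0:  M=4  r_T0=3 ✓
   4) LOAD T1:  M=4  r_T1=4
   5) CAS  T2:  M=4  r_T2=3 ✗
   6) CAS  T1:  M=5  r_T1=4 ✓
   7) LOAD T0:  M=5  r_T0=5
   8) CAS  T0:  M=6  r_T0=5 ✓
   9) LOAD T0:  M=6  r_T0=6
  10) CAS  T0:  M=7  r_T0=6 ✓
  11) LOAD T2:  M=7  r_T2=7
  12) CAS  T2:  M=8  r_T2=7 ✓
Mismatch at 6.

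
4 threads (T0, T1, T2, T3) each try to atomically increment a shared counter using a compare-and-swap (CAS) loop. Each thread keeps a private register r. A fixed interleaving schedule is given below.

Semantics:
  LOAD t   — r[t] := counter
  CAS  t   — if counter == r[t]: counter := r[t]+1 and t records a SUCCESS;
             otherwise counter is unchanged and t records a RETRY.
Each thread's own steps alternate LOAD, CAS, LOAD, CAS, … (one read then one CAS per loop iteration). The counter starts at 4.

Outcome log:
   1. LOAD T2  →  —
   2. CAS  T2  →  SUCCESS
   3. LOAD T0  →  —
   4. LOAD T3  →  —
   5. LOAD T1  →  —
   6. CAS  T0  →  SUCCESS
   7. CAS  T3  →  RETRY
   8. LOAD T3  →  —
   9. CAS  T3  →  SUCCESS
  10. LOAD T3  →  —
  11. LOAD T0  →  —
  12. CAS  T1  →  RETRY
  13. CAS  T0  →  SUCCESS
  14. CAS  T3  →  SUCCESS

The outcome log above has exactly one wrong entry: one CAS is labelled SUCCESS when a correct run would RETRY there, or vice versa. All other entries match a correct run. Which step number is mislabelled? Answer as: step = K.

step = 14

Reference trace:
   1) LOAD T2:  M=4  r_T2=4
   2) CAS  T2:  M=5  r_T2=4 ✓
   3) LOAD T0:  M=5  r_T0=5
   4) LOAD T3:  M=5  r_T3=5
   5) LOAD T1:  M=5  r_T1=5
   6) CAS  T0:  M=6  r_T0=5 ✓
   7) CAS  T3:  M=6  r_T3=5 ✗
   8) LOAD T3:  M=6  r_T3=6
   9) CAS  T3:  M=7  r_T3=6 ✓
  10) LOAD T3:  M=7  r_T3=7
  11) LOAD T0:  M=7  r_T0=7
  12) CAS  T1:  M=7  r_T1=5 ✗
  13) CAS  T0:  M=8  r_T0=7 ✓
  14) CAS  T3:  M=8  r_T3=7 ✗
Log disagrees first at step 14.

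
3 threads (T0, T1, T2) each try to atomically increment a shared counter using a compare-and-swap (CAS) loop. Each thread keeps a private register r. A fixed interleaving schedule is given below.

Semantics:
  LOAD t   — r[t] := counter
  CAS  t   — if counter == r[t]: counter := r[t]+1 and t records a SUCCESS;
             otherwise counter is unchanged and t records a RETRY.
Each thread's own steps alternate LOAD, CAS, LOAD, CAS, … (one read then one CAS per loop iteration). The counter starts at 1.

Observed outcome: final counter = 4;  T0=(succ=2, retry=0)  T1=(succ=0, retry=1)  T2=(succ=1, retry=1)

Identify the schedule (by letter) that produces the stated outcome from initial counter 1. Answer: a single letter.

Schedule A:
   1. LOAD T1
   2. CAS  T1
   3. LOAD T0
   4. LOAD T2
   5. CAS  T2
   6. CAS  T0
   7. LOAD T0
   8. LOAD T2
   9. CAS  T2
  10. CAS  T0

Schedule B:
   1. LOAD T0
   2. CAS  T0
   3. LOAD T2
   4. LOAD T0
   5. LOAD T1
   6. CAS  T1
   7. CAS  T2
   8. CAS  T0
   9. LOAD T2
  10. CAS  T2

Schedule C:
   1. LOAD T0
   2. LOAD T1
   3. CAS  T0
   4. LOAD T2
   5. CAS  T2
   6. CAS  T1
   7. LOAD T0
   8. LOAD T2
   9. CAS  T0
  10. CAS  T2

Tracing schedule C:
   1) LOAD T0:  M=1  r_T0=1
   2) LOAD T1:  M=1  r_T1=1
   3) CAS  T0:  M=2  r_T0=1 ✓
   4) LOAD T2:  M=2  r_T2=2
   5) CAS  T2:  M=3  r_T2=2 ✓
   6) CAS  T1:  M=3  r_T1=1 ✗
   7) LOAD T0:  M=3  r_T0=3
   8) LOAD T2:  M=3  r_T2=3
   9) CAS  T0:  M=4  r_T0=3 ✓
  10) CAS  T2:  M=4  r_T2=3 ✗

C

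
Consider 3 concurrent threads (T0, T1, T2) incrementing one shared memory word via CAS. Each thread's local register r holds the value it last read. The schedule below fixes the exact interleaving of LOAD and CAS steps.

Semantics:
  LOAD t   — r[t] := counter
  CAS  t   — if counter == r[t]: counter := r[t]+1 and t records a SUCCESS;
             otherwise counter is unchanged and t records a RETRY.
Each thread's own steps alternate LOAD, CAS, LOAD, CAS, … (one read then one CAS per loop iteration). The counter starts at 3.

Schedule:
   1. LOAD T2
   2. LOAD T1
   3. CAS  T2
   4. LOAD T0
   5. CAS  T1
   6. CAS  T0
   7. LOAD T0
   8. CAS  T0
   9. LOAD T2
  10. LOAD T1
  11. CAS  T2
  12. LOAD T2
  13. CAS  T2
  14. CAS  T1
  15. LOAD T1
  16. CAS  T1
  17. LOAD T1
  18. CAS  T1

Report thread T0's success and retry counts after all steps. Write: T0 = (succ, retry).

[1] T2.load  rd  (counter 3, T2.r 3)
[2] T1.load  rd  (counter 3, T1.r 3)
[3] T2.cas  hit  (counter 4, T2.r 3)
[4] T0.load  rd  (counter 4, T0.r 4)
[5] T1.cas  miss  (counter 4, T1.r 3)
[6] T0.cas  hit  (counter 5, T0.r 4)
[7] T0.load  rd  (counter 5, T0.r 5)
[8] T0.cas  hit  (counter 6, T0.r 5)
[9] T2.load  rd  (counter 6, T2.r 6)
[10] T1.load  rd  (counter 6, T1.r 6)
[11] T2.cas  hit  (counter 7, T2.r 6)
[12] T2.load  rd  (counter 7, T2.r 7)
[13] T2.cas  hit  (counter 8, T2.r 7)
[14] T1.cas  miss  (counter 8, T1.r 6)
[15] T1.load  rd  (counter 8, T1.r 8)
[16] T1.cas  hit  (counter 9, T1.r 8)
[17] T1.load  rd  (counter 9, T1.r 9)
[18] T1.cas  hit  (counter 10, T1.r 9)

T0 = (2, 0)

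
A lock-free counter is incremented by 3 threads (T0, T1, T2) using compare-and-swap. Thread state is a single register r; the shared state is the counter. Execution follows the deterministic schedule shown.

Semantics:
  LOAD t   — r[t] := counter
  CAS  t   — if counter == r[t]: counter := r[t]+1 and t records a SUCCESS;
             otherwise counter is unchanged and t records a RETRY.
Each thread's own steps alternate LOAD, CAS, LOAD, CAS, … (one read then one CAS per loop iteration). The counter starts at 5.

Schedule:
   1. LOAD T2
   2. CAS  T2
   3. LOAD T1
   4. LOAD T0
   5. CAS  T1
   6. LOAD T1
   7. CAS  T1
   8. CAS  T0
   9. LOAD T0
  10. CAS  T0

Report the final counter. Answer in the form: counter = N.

counter = 9

T2 LOAD — after: cnt=5, r=5 — load
T2 CAS — after: cnt=6, r=5 — ok
T1 LOAD — after: cnt=6, r=6 — load
T0 LOAD — after: cnt=6, r=6 — load
T1 CAS — after: cnt=7, r=6 — ok
T1 LOAD — after: cnt=7, r=7 — load
T1 CAS — after: cnt=8, r=7 — ok
T0 CAS — after: cnt=8, r=6 — retry
T0 LOAD — after: cnt=8, r=8 — load
T0 CAS — after: cnt=9, r=8 — ok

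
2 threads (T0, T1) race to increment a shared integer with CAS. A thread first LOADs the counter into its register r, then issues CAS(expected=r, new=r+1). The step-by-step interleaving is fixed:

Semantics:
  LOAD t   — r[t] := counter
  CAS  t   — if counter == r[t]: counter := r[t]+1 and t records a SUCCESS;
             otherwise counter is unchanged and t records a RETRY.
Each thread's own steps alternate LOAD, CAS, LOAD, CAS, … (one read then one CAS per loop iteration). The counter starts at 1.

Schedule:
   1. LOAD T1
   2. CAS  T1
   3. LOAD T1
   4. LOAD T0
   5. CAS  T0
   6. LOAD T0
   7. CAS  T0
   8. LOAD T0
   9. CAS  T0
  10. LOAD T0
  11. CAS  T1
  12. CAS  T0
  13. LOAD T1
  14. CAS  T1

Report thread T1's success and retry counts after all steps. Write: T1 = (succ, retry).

T1 = (2, 1)

#1 T1 reads 1
#2 T1 CAS(1→2) writes; counter now 2
#3 T1 reads 2
#4 T0 reads 2
#5 T0 CAS(2→3) writes; counter now 3
#6 T0 reads 3
#7 T0 CAS(3→4) writes; counter now 4
#8 T0 reads 4
#9 T0 CAS(4→5) writes; counter now 5
#10 T0 reads 5
#11 T1 CAS(2→3) fails; counter now 5
#12 T0 CAS(5→6) writes; counter now 6
#13 T1 reads 6
#14 T1 CAS(6→7) writes; counter now 7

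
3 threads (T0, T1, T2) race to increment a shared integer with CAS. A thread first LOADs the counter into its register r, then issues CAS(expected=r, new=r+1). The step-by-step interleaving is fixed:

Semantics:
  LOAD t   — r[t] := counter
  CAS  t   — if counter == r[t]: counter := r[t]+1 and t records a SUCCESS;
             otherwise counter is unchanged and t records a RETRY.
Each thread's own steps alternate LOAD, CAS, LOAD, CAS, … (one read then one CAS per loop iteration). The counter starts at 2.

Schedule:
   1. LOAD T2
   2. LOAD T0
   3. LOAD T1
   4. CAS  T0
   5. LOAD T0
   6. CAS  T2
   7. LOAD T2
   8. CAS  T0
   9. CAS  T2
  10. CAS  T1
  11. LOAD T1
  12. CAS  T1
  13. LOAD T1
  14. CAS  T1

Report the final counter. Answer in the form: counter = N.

counter = 6

[1] T2.load  rd  (counter 2, T2.r 2)
[2] T0.load  rd  (counter 2, T0.r 2)
[3] T1.load  rd  (counter 2, T1.r 2)
[4] T0.cas  hit  (counter 3, T0.r 2)
[5] T0.load  rd  (counter 3, T0.r 3)
[6] T2.cas  miss  (counter 3, T2.r 2)
[7] T2.load  rd  (counter 3, T2.r 3)
[8] T0.cas  hit  (counter 4, T0.r 3)
[9] T2.cas  miss  (counter 4, T2.r 3)
[10] T1.cas  miss  (counter 4, T1.r 2)
[11] T1.load  rd  (counter 4, T1.r 4)
[12] T1.cas  hit  (counter 5, T1.r 4)
[13] T1.load  rd  (counter 5, T1.r 5)
[14] T1.cas  hit  (counter 6, T1.r 5)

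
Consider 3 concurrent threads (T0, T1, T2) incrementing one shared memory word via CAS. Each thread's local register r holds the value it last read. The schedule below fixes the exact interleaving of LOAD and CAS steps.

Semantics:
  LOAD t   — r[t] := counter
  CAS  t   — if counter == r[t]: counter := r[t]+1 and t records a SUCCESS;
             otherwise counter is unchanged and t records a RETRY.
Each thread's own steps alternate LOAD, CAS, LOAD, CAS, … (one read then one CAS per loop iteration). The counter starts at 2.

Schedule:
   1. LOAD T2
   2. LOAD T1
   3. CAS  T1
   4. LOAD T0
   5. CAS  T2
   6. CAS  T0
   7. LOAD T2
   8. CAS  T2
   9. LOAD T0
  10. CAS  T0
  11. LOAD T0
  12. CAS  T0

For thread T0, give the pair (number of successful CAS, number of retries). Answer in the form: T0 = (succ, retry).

step 1: T2 LOAD ⇒ load; ctr=2 reg=2
step 2: T1 LOAD ⇒ load; ctr=2 reg=2
step 3: T1 CAS ⇒ ok; ctr=3 reg=2
step 4: T0 LOAD ⇒ load; ctr=3 reg=3
step 5: T2 CAS ⇒ retry; ctr=3 reg=2
step 6: T0 CAS ⇒ ok; ctr=4 reg=3
step 7: T2 LOAD ⇒ load; ctr=4 reg=4
step 8: T2 CAS ⇒ ok; ctr=5 reg=4
step 9: T0 LOAD ⇒ load; ctr=5 reg=5
step 10: T0 CAS ⇒ ok; ctr=6 reg=5
step 11: T0 LOAD ⇒ load; ctr=6 reg=6
step 12: T0 CAS ⇒ ok; ctr=7 reg=6

T0 = (3, 0)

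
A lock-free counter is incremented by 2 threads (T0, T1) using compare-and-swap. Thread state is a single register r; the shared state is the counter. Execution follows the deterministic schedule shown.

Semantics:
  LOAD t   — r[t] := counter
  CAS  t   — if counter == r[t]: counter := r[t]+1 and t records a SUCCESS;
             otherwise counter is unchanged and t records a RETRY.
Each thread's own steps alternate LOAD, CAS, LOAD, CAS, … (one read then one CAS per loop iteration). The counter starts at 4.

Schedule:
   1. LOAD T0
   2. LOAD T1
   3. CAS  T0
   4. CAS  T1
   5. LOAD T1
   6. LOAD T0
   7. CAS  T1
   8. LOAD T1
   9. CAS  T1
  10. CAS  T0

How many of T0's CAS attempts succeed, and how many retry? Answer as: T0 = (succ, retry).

T0 = (1, 1)

#1 T0 reads 4
#2 T1 reads 4
#3 T0 CAS(4→5) writes; counter now 5
#4 T1 CAS(4→5) fails; counter now 5
#5 T1 reads 5
#6 T0 reads 5
#7 T1 CAS(5→6) writes; counter now 6
#8 T1 reads 6
#9 T1 CAS(6→7) writes; counter now 7
#10 T0 CAS(5→6) fails; counter now 7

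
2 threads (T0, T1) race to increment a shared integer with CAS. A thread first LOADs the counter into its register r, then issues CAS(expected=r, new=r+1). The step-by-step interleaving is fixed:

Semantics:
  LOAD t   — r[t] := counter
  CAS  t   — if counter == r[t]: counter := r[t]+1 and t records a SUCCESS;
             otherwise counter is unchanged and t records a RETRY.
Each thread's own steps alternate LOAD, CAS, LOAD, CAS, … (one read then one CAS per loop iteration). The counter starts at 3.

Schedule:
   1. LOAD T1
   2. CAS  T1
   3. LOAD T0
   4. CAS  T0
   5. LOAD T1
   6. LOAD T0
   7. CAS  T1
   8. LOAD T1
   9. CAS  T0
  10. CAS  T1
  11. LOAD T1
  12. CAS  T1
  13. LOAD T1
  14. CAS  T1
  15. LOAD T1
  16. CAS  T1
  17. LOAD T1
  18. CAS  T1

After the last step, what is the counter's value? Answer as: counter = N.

counter = 11

1. LOAD T1 → mem=3 r[T1]=3 [LOAD]
2. CAS T1 → mem=4 r[T1]=3 [OK]
3. LOAD T0 → mem=4 r[T0]=4 [LOAD]
4. CAS T0 → mem=5 r[T0]=4 [OK]
5. LOAD T1 → mem=5 r[T1]=5 [LOAD]
6. LOAD T0 → mem=5 r[T0]=5 [LOAD]
7. CAS T1 → mem=6 r[T1]=5 [OK]
8. LOAD T1 → mem=6 r[T1]=6 [LOAD]
9. CAS T0 → mem=6 r[T0]=5 [RETRY]
10. CAS T1 → mem=7 r[T1]=6 [OK]
11. LOAD T1 → mem=7 r[T1]=7 [LOAD]
12. CAS T1 → mem=8 r[T1]=7 [OK]
13. LOAD T1 → mem=8 r[T1]=8 [LOAD]
14. CAS T1 → mem=9 r[T1]=8 [OK]
15. LOAD T1 → mem=9 r[T1]=9 [LOAD]
16. CAS T1 → mem=10 r[T1]=9 [OK]
17. LOAD T1 → mem=10 r[T1]=10 [LOAD]
18. CAS T1 → mem=11 r[T1]=10 [OK]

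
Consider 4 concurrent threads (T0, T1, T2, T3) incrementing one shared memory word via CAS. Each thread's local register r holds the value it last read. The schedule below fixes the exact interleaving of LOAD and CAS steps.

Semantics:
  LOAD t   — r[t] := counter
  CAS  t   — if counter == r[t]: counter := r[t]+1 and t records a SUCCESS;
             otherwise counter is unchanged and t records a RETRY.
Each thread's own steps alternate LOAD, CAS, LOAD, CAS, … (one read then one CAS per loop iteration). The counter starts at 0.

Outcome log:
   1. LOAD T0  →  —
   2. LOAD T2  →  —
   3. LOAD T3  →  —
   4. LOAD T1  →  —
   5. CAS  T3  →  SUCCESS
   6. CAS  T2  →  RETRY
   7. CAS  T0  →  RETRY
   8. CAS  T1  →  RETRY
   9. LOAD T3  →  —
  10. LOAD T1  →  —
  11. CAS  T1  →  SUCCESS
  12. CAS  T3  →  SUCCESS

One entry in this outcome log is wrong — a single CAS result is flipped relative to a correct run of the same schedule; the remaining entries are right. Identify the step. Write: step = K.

Re-executing:
step 1: T0 LOAD ⇒ load; ctr=0 reg=0
step 2: T2 LOAD ⇒ load; ctr=0 reg=0
step 3: T3 LOAD ⇒ load; ctr=0 reg=0
step 4: T1 LOAD ⇒ load; ctr=0 reg=0
step 5: T3 CAS ⇒ ok; ctr=1 reg=0
step 6: T2 CAS ⇒ retry; ctr=1 reg=0
step 7: T0 CAS ⇒ retry; ctr=1 reg=0
step 8: T1 CAS ⇒ retry; ctr=1 reg=0
step 9: T3 LOAD ⇒ load; ctr=1 reg=1
step 10: T1 LOAD ⇒ load; ctr=1 reg=1
step 11: T1 CAS ⇒ ok; ctr=2 reg=1
step 12: T3 CAS ⇒ retry; ctr=2 reg=1
Log disagrees first at step 12.

step = 12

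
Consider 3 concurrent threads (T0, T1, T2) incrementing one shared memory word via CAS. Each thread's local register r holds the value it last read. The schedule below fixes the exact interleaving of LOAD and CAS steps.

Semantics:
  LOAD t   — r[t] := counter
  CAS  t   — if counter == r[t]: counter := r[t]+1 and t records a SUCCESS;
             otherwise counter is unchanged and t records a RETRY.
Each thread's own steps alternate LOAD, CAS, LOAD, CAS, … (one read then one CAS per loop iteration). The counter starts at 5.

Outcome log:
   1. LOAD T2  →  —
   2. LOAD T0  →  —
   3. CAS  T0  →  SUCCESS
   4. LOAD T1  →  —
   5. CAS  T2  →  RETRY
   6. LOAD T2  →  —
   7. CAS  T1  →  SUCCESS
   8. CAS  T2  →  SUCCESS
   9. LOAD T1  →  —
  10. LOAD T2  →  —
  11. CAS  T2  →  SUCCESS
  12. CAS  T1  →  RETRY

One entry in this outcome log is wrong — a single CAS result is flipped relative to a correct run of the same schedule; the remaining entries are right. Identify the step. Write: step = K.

step = 8

Correct run:
T2 LOAD — after: cnt=5, r=5 — load
T0 LOAD — after: cnt=5, r=5 — load
T0 CAS — after: cnt=6, r=5 — ok
T1 LOAD — after: cnt=6, r=6 — load
T2 CAS — after: cnt=6, r=5 — retry
T2 LOAD — after: cnt=6, r=6 — load
T1 CAS — after: cnt=7, r=6 — ok
T2 CAS — after: cnt=7, r=6 — retry
T1 LOAD — after: cnt=7, r=7 — load
T2 LOAD — after: cnt=7, r=7 — load
T2 CAS — after: cnt=8, r=7 — ok
T1 CAS — after: cnt=8, r=7 — retry
Log disagrees first at step 8.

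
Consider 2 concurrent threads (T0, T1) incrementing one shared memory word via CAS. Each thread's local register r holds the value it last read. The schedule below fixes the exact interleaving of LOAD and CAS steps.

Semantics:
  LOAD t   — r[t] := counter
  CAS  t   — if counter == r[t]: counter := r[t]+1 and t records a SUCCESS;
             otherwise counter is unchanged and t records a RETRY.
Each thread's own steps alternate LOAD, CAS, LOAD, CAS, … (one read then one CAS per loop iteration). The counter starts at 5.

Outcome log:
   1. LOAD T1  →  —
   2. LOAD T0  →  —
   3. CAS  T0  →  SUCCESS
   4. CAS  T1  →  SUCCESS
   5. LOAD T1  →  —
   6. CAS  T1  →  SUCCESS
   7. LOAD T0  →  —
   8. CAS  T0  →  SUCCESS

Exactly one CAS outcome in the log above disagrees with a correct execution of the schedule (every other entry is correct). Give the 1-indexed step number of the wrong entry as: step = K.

step = 4

Correct run:
1. LOAD T1 → mem=5 r[T1]=5 [LOAD]
2. LOAD T0 → mem=5 r[T0]=5 [LOAD]
3. CAS T0 → mem=6 r[T0]=5 [OK]
4. CAS T1 → mem=6 r[T1]=5 [RETRY]
5. LOAD T1 → mem=6 r[T1]=6 [LOAD]
6. CAS T1 → mem=7 r[T1]=6 [OK]
7. LOAD T0 → mem=7 r[T0]=7 [LOAD]
8. CAS T0 → mem=8 r[T0]=7 [OK]
Flip is step 4.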